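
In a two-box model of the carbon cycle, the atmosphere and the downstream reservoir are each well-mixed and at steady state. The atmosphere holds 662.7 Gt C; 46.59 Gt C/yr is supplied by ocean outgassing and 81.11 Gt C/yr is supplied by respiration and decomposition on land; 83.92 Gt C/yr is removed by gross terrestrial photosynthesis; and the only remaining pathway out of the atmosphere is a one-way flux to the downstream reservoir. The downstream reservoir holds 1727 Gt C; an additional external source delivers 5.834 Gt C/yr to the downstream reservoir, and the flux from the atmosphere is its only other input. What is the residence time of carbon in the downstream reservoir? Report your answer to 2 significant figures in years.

Balance the atmosphere: ΣF_in = 46.59 + 81.11 = 127.70 Gt C/yr.
Flux to the downstream reservoir = ΣF_in − (83.92) = 43.780 Gt C/yr.
Total input to the downstream reservoir = 43.780 + 5.834 = 49.614 Gt C/yr; at steady state this equals its total output.
τ = M / F = 1727 / 49.614 = 34.81 yr.

35 yr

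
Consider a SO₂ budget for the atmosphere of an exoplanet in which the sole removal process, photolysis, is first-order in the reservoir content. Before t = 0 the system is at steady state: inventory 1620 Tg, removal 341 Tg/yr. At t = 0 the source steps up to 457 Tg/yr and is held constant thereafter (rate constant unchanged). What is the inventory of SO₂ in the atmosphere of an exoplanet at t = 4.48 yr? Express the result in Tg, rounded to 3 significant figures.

1960 Tg

τ = M₀/F₀ = 1620/341 = 4.751 yr; rate constant k = 1/τ.
New steady state M_∞ = F₁/k = F₁·τ = 457 × 4.751 = 2171.1 Tg.
M(t) = M_∞ + (M₀ − M_∞)·e^(−t/τ); t/τ = 4.48/4.751 = 0.9430, so e^(−t/τ) = 0.3895.
M(t) = 2171.1 − 551.1 × 0.3895 = 1956.5 Tg.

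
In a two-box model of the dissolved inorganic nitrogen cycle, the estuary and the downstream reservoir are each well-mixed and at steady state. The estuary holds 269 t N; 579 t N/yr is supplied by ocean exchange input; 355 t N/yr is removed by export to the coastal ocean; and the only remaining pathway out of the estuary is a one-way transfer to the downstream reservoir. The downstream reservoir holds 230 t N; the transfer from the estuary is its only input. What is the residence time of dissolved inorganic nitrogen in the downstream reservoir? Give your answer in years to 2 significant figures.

Balance the estuary: ΣF_in = 579.00 t N/yr.
Transfer to the downstream reservoir = ΣF_in − (355) = 224.00 t N/yr.
At steady state the output of the downstream reservoir equals its input, 224.00 t N/yr.
τ = M / F = 230 / 224.00 = 1.027 yr.

1.0 yr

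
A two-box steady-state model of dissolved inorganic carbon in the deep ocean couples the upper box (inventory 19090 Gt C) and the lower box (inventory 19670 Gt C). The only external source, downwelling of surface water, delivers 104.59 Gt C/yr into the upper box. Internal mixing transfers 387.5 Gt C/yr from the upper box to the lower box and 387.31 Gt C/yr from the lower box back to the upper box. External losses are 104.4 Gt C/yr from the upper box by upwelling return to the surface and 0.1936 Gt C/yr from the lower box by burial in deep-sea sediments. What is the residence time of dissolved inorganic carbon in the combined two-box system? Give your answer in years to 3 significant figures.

371 yr

For the system as a whole, the A↔B exchange is internal and contributes nothing to the throughput; only the external sinks remove mass.
M_total = 19090 + 19670 = 38760 Gt C.
ΣF_external_out = 104.4 + 0.1936 = 104.59 Gt C/yr.
τ = M_total / ΣF_ext = 38760 / 104.59 = 370.6 yr.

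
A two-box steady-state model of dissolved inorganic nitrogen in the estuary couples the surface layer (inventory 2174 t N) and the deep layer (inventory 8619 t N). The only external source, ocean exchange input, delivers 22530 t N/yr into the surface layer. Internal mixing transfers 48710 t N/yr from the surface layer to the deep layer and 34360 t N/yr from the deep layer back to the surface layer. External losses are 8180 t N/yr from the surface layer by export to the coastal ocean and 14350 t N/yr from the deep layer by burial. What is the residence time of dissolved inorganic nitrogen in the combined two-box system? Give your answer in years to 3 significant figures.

For the system as a whole, the A↔B exchange is internal and contributes nothing to the throughput; only the external sinks remove mass.
M_total = 2174 + 8619 = 10793 t N.
ΣF_external_out = 8180 + 14350 = 22530 t N/yr.
τ = M_total / ΣF_ext = 10793 / 22530 = 0.4791 yr.

0.479 yr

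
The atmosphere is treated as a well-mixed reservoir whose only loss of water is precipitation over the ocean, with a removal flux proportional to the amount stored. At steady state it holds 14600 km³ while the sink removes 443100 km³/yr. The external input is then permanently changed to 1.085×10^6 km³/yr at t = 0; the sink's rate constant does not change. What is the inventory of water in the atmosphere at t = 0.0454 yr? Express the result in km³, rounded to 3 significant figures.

30400 km³

Residence time τ = M₀/F₀ = 0.03295 yr. The eventual steady state is M_∞ = M₀·(F₁/F₀) = 14600 × 1.085×10^6/443100 = 35750 km³.
The anomaly ΔM(t) = M(t) − M_∞ decays as ΔM₀·e^(−t/τ) with ΔM₀ = 14600 − 35750 = −21150 km³.
At t = 0.0454 yr, e^(−t/τ) = e^(−1.378) = 0.2521, so ΔM = −5332 km³ and M = 35750 − 5332 = 30418 km³.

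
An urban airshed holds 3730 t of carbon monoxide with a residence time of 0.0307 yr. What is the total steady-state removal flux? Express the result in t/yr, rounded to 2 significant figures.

F = M / τ = 3730 / 0.0307 = 121500 t/yr.

120000 t/yr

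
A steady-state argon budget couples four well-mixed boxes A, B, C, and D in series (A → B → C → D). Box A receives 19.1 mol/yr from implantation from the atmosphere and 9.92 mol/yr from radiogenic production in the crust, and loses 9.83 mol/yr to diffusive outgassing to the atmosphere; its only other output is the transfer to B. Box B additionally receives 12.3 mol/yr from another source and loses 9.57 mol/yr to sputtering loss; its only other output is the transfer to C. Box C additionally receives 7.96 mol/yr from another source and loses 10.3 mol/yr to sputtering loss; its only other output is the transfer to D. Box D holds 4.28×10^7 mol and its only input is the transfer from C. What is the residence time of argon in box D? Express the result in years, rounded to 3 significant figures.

2.19×10^6 yr

Box A: F(A→B) = (19.1 + 9.92) − 9.83 = 19.190 mol/yr.
Box B: F(B→C) = (19.190 + 12.3) − 9.57 = 21.920 mol/yr.
Box C: F(C→D) = (21.920 + 7.96) − 10.3 = 19.580 mol/yr.
Box D throughput = its input = 19.580 mol/yr; τ = 4.28×10^7 / 19.580 = 2.186×10^6 yr.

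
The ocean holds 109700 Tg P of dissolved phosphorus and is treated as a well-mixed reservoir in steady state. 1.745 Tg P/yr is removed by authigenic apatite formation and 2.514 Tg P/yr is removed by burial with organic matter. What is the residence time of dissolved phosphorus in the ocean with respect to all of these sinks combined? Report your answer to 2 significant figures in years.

Total removal flux = 1.745 + 2.514 = 4.2590 Tg P/yr.
τ = M / ΣF_out = 109700 / 4.2590 = 25760 yr.

26000 yr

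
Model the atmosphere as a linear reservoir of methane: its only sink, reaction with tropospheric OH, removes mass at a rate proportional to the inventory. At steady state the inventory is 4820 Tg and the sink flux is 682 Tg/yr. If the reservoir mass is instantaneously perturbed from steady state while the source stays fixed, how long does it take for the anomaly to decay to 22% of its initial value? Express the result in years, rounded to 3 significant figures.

For a linear reservoir the anomaly decays as exp(−t/τ) with τ = M/F = 4820/682 = 7.067 yr.
exp(−t/τ) = 0.22 ⇒ t = −τ ln(0.22) = 7.067 × 1.514 = 10.70 yr.

10.7 yr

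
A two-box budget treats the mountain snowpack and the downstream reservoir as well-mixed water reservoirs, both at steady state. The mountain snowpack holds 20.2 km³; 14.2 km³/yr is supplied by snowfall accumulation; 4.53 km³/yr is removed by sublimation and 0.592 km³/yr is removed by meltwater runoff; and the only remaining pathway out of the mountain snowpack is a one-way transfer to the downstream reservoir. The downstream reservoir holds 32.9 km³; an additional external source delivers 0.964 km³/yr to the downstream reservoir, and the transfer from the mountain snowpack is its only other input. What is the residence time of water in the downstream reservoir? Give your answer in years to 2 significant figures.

Balance the mountain snowpack: ΣF_in = 14.200 km³/yr.
Transfer to the downstream reservoir = ΣF_in − (4.53 + 0.592) = 9.0780 km³/yr.
Total input to the downstream reservoir = 9.0780 + 0.964 = 10.042 km³/yr; at steady state this equals its total output.
τ = M / F = 32.9 / 10.042 = 3.276 yr.

3.3 yr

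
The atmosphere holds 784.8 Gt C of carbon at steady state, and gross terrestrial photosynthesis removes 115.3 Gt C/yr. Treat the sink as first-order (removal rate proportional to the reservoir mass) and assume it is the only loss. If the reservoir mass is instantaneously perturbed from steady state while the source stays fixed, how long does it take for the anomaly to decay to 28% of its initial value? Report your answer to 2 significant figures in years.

For a linear reservoir the anomaly decays as exp(−t/τ) with τ = M/F = 784.8/115.3 = 6.807 yr.
exp(−t/τ) = 0.28 ⇒ t = −τ ln(0.28) = 6.807 × 1.273 = 8.665 yr.

8.7 yr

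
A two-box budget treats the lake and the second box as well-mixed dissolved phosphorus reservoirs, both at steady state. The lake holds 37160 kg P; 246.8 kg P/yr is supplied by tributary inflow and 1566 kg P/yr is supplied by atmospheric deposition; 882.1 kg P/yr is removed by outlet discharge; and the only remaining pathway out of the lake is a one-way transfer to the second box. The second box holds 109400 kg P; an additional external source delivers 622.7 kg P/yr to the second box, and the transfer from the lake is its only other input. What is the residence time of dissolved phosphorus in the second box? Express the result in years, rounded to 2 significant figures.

70 yr

Balance the lake: ΣF_in = 246.8 + 1566 = 1812.8 kg P/yr.
Transfer to the second box = ΣF_in − (882.1) = 930.70 kg P/yr.
Total input to the second box = 930.70 + 622.7 = 1553.4 kg P/yr; at steady state this equals its total output.
τ = M / F = 109400 / 1553.4 = 70.43 yr.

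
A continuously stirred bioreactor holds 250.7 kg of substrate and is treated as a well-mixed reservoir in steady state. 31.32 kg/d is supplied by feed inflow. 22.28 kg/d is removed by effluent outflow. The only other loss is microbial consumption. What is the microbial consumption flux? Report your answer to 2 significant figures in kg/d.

9.0 kg/d

At steady state ΣF_in = ΣF_out.
ΣF_in = 31.320 kg/d.
Microbial consumption flux = ΣF_in − (22.28) = 31.320 − 22.28 = 9.040 kg/d.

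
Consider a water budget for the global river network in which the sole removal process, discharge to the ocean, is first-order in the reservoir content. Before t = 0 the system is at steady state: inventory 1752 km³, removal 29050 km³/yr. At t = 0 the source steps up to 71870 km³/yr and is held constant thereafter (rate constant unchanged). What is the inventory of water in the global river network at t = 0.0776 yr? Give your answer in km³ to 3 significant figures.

Residence time τ = M₀/F₀ = 0.06031 yr. The eventual steady state is M_∞ = M₀·(F₁/F₀) = 1752 × 71870/29050 = 4334.5 km³.
The anomaly ΔM(t) = M(t) − M_∞ decays as ΔM₀·e^(−t/τ) with ΔM₀ = 1752 − 4334.5 = −2582 km³.
At t = 0.0776 yr, e^(−t/τ) = e^(−1.287) = 0.2762, so ΔM = −713.2 km³ and M = 4334.5 − 713.2 = 3621.2 km³.

3620 km³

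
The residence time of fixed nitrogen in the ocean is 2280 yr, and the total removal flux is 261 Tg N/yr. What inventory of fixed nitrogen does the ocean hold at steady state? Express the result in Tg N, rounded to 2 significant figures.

τ = M/F ⇒ M = τ × F = 2280 × 261 = 595100 Tg N.

600000 Tg N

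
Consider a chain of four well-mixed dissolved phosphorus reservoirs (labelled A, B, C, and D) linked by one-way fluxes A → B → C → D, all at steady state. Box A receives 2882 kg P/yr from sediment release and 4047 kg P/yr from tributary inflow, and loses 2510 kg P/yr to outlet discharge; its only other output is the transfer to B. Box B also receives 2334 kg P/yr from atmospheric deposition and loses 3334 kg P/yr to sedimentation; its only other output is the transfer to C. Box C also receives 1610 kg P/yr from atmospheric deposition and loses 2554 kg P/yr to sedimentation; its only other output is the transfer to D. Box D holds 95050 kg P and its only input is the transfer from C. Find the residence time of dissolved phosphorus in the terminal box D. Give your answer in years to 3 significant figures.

Box A: F(A→B) = (2882 + 4047) − 2510 = 4419.0 kg P/yr.
Box B: F(B→C) = (4419.0 + 2334) − 3334 = 3419.0 kg P/yr.
Box C: F(C→D) = (3419.0 + 1610) − 2554 = 2475.0 kg P/yr.
Box D throughput = its input = 2475.0 kg P/yr; τ = 95050 / 2475.0 = 38.40 yr.

38.4 yr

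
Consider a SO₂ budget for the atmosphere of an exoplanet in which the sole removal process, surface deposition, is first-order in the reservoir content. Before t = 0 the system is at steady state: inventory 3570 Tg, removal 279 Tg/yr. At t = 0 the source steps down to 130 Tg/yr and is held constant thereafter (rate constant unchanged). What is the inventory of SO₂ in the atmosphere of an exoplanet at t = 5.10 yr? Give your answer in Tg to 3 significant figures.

2940 Tg

Residence time τ = M₀/F₀ = 12.80 yr. The eventual steady state is M_∞ = M₀·(F₁/F₀) = 3570 × 130/279 = 1663.4 Tg.
The anomaly ΔM(t) = M(t) − M_∞ decays as ΔM₀·e^(−t/τ) with ΔM₀ = 3570 − 1663.4 = 1907 Tg.
At t = 5.10 yr, e^(−t/τ) = e^(−0.3986) = 0.6713, so ΔM = 1280 Tg and M = 1663.4 + 1280 = 2943.3 Tg.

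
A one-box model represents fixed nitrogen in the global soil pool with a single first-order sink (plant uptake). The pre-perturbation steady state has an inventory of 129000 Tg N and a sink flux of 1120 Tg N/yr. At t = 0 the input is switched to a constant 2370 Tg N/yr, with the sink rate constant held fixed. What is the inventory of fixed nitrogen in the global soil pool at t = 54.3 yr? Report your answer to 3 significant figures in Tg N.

183000 Tg N

Residence time τ = M₀/F₀ = 115.2 yr. The eventual steady state is M_∞ = M₀·(F₁/F₀) = 129000 × 2370/1120 = 272970 Tg N.
The anomaly ΔM(t) = M(t) − M_∞ decays as ΔM₀·e^(−t/τ) with ΔM₀ = 129000 − 272970 = −144000 Tg N.
At t = 54.3 yr, e^(−t/τ) = e^(−0.4714) = 0.6241, so ΔM = −89850 Tg N and M = 272970 − 89850 = 183120 Tg N.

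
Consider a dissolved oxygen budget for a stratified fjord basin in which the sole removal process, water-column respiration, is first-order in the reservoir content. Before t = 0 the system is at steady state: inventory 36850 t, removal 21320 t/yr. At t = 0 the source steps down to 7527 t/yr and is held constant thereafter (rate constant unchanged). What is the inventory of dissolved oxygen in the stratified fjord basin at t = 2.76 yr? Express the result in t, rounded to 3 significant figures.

17800 t

The sink rate constant is k = F₀/M₀ = 21320/36850 = 0.5786 yr⁻¹.
Solving dM/dt = F₁ − kM with M(0) = M₀ gives M(t) = F₁/k + (M₀ − F₁/k)·e^(−kt).
F₁/k = 7527/0.5786 = 13010 t; kt = 0.5786 × 2.76 = 1.597, e^(−kt) = 0.2025.
M(2.76) = 13010 + (36850 − 13010) × 0.2025 = 13010 + 4829 = 17838 t.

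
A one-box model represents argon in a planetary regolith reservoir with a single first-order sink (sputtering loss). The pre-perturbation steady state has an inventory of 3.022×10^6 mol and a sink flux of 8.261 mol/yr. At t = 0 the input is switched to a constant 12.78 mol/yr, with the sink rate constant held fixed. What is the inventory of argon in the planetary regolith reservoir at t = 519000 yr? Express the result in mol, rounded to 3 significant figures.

4.28×10^6 mol

Residence time τ = M₀/F₀ = 365800 yr. The eventual steady state is M_∞ = M₀·(F₁/F₀) = 3.022×10^6 × 12.78/8.261 = 4.6751×10^6 mol.
The anomaly ΔM(t) = M(t) − M_∞ decays as ΔM₀·e^(−t/τ) with ΔM₀ = 3.022×10^6 − 4.6751×10^6 = −1.653×10^6 mol.
At t = 519000 yr, e^(−t/τ) = e^(−1.419) = 0.2420, so ΔM = −400100 mol and M = 4.6751×10^6 − 400100 = 4.2750×10^6 mol.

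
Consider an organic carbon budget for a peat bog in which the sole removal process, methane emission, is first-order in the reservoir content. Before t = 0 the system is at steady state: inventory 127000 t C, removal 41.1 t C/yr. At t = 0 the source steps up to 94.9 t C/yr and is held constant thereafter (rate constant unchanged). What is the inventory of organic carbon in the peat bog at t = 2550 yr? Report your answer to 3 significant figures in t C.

τ = M₀/F₀ = 127000/41.1 = 3090 yr; rate constant k = 1/τ.
New steady state M_∞ = F₁/k = F₁·τ = 94.9 × 3090 = 293240 t C.
M(t) = M_∞ + (M₀ − M_∞)·e^(−t/τ); t/τ = 2550/3090 = 0.8252, so e^(−t/τ) = 0.4381.
M(t) = 293240 − 166200 × 0.4381 = 220410 t C.

220000 t C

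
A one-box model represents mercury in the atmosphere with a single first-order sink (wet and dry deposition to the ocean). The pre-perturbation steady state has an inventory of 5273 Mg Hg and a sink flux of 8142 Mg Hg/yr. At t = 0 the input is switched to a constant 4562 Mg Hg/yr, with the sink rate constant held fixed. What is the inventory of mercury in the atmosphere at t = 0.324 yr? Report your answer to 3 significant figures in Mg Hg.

Residence time τ = M₀/F₀ = 0.6476 yr. The eventual steady state is M_∞ = M₀·(F₁/F₀) = 5273 × 4562/8142 = 2954.5 Mg Hg.
The anomaly ΔM(t) = M(t) − M_∞ decays as ΔM₀·e^(−t/τ) with ΔM₀ = 5273 − 2954.5 = 2319 Mg Hg.
At t = 0.324 yr, e^(−t/τ) = e^(−0.5003) = 0.6064, so ΔM = 1406 Mg Hg and M = 2954.5 + 1406 = 4360.3 Mg Hg.

4360 Mg Hg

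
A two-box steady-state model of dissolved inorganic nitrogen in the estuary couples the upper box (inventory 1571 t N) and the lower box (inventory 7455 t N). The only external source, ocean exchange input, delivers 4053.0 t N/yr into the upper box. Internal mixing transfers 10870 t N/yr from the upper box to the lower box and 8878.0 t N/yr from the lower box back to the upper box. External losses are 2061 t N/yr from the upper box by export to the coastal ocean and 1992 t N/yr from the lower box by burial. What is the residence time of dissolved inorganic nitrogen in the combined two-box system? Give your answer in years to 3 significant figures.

For the system as a whole, the A↔B exchange is internal and contributes nothing to the throughput; only the external sinks remove mass.
M_total = 1571 + 7455 = 9026.0 t N.
ΣF_external_out = 2061 + 1992 = 4053.0 t N/yr.
τ = M_total / ΣF_ext = 9026.0 / 4053.0 = 2.227 yr.

2.23 yr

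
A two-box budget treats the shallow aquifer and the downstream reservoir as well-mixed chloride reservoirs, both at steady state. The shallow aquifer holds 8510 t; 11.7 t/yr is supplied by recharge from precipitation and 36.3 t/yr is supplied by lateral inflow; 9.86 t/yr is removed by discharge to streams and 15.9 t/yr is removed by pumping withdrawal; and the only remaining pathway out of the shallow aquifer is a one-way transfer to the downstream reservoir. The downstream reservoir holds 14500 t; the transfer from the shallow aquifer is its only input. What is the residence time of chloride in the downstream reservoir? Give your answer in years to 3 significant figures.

652 yr

Balance the shallow aquifer: ΣF_in = 11.7 + 36.3 = 48.000 t/yr.
Transfer to the downstream reservoir = ΣF_in − (9.86 + 15.9) = 22.240 t/yr.
At steady state the output of the downstream reservoir equals its input, 22.240 t/yr.
τ = M / F = 14500 / 22.240 = 652.0 yr.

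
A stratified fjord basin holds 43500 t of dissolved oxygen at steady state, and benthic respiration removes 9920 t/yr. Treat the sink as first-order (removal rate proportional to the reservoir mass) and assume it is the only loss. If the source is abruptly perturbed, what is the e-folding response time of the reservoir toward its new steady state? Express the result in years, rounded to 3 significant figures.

For a linear reservoir the response time equals the residence time τ = M/F.
τ = 43500 / 9920 = 4.385 yr.

4.39 yr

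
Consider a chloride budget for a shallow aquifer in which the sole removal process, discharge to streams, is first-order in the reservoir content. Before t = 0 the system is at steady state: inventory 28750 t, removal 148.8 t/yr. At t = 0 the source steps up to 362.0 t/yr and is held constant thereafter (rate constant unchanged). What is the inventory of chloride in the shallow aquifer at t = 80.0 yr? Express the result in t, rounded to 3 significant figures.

42700 t

Residence time τ = M₀/F₀ = 193.2 yr. The eventual steady state is M_∞ = M₀·(F₁/F₀) = 28750 × 362.0/148.8 = 69943 t.
The anomaly ΔM(t) = M(t) − M_∞ decays as ΔM₀·e^(−t/τ) with ΔM₀ = 28750 − 69943 = −41190 t.
At t = 80.0 yr, e^(−t/τ) = e^(−0.4141) = 0.6610, so ΔM = −27230 t and M = 69943 − 27230 = 42716 t.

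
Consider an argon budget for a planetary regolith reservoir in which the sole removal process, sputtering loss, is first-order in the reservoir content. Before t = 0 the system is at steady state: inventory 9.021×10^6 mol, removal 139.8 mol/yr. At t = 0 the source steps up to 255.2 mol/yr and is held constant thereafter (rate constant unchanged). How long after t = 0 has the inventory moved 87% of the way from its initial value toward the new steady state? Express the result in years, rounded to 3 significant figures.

τ = M₀/F₀ = 9.021×10^6/139.8 = 64530 yr.
The remaining gap fraction is e^(−t/τ); 87% covered ⇒ e^(−t/τ) = 0.130.
t = −τ ln(0.130) = 64530 × 2.040 = 131700 yr.

132000 yr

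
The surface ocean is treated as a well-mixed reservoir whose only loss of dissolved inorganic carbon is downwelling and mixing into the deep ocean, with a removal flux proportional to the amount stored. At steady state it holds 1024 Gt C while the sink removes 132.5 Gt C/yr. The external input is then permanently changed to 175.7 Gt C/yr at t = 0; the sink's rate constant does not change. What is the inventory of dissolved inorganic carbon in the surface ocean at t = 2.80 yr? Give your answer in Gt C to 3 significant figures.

1130 Gt C

The sink rate constant is k = F₀/M₀ = 132.5/1024 = 0.1294 yr⁻¹.
Solving dM/dt = F₁ − kM with M(0) = M₀ gives M(t) = F₁/k + (M₀ − F₁/k)·e^(−kt).
F₁/k = 175.7/0.1294 = 1357.9 Gt C; kt = 0.1294 × 2.80 = 0.3623, e^(−kt) = 0.6961.
M(2.80) = 1357.9 + (1024 − 1357.9) × 0.6961 = 1357.9 − 232.4 = 1125.5 Gt C.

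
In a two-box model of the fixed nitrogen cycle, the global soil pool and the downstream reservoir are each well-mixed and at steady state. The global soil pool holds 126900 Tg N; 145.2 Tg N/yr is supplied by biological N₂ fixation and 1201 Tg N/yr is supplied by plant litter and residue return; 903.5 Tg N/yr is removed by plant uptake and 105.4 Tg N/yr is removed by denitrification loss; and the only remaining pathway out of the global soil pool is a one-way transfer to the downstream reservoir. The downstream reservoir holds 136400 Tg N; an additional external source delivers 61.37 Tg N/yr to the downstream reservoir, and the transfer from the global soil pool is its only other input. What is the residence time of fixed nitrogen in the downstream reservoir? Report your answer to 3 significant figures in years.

Balance the global soil pool: ΣF_in = 145.2 + 1201 = 1346.2 Tg N/yr.
Transfer to the downstream reservoir = ΣF_in − (903.5 + 105.4) = 337.30 Tg N/yr.
Total input to the downstream reservoir = 337.30 + 61.37 = 398.67 Tg N/yr; at steady state this equals its total output.
τ = M / F = 136400 / 398.67 = 342.1 yr.

342 yr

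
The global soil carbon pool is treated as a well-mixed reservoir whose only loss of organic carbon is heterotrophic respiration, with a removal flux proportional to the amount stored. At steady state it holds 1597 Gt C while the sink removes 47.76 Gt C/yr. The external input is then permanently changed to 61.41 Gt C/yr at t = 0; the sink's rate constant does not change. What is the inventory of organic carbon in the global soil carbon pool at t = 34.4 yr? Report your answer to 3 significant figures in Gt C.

1890 Gt C

The sink rate constant is k = F₀/M₀ = 47.76/1597 = 0.02991 yr⁻¹.
Solving dM/dt = F₁ − kM with M(0) = M₀ gives M(t) = F₁/k + (M₀ − F₁/k)·e^(−kt).
F₁/k = 61.41/0.02991 = 2053.4 Gt C; kt = 0.02991 × 34.4 = 1.029, e^(−kt) = 0.3574.
M(34.4) = 2053.4 + (1597 − 2053.4) × 0.3574 = 2053.4 − 163.1 = 1890.3 Gt C.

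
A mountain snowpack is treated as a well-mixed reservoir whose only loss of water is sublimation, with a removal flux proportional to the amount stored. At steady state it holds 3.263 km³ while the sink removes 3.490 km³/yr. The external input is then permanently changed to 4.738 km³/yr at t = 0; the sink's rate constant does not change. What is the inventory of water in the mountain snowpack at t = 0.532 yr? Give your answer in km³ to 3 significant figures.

The sink rate constant is k = F₀/M₀ = 3.490/3.263 = 1.070 yr⁻¹.
Solving dM/dt = F₁ − kM with M(0) = M₀ gives M(t) = F₁/k + (M₀ − F₁/k)·e^(−kt).
F₁/k = 4.738/1.070 = 4.4298 km³; kt = 1.070 × 0.532 = 0.5690, e^(−kt) = 0.5661.
M(0.532) = 4.4298 + (3.263 − 4.4298) × 0.5661 = 4.4298 − 0.6605 = 3.7693 km³.

3.77 km³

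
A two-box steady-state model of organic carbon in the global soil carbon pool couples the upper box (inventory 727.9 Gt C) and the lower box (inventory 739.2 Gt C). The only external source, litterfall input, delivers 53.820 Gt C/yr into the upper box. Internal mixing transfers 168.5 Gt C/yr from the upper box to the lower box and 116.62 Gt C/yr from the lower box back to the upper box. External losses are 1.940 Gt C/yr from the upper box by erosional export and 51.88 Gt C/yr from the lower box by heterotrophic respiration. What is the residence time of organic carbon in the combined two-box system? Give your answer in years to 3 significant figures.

27.3 yr

Residence time in the combined system uses the total inventory and the total *external* removal — internal exchanges between the two boxes cancel.
M_total = 727.9 + 739.2 = 1467.1 Gt C.
ΣF_external_out = 1.940 + 51.88 = 53.820 Gt C/yr.
τ = M_total / ΣF_ext = 1467.1 / 53.820 = 27.26 yr.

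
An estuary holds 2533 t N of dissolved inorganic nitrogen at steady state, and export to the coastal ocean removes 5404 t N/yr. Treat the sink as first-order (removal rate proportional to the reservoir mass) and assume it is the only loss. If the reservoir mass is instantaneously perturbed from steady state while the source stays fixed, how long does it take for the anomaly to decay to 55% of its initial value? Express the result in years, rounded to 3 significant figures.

0.280 yr

For a linear reservoir the anomaly decays as exp(−t/τ) with τ = M/F = 2533/5404 = 0.4687 yr.
exp(−t/τ) = 0.55 ⇒ t = −τ ln(0.55) = 0.4687 × 0.5978 = 0.2802 yr.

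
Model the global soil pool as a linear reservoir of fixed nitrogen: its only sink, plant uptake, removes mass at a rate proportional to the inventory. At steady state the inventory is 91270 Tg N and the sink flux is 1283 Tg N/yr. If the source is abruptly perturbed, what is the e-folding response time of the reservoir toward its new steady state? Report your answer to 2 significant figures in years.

71 yr

For a linear reservoir the response time equals the residence time τ = M/F.
τ = 91270 / 1283 = 71.14 yr.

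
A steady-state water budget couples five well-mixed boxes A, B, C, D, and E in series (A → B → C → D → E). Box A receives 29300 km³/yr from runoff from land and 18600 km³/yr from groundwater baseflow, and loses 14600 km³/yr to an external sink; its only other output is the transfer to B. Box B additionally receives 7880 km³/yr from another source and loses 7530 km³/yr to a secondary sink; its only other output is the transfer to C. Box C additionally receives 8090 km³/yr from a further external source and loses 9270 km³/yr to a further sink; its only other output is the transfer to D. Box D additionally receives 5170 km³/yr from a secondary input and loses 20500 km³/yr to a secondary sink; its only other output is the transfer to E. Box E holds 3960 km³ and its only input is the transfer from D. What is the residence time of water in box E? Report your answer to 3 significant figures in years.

Box A: F(A→B) = (29300 + 18600) − 14600 = 33300 km³/yr.
Box B: F(B→C) = (33300 + 7880) − 7530 = 33650 km³/yr.
Box C: F(C→D) = (33650 + 8090) − 9270 = 32470 km³/yr.
Box D: F(D→E) = (32470 + 5170) − 20500 = 17140 km³/yr.
Box E throughput = its input = 17140 km³/yr; τ = 3960 / 17140 = 0.2310 yr.

0.231 yr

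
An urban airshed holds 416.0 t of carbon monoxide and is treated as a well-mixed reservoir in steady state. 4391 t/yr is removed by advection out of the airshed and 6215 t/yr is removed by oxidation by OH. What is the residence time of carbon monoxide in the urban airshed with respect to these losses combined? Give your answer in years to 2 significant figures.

0.039 yr

Total removal = 4391 + 6215 = 10606 t/yr.
τ = M / ΣF_out = 416.0 / 10606 = 0.03922 yr.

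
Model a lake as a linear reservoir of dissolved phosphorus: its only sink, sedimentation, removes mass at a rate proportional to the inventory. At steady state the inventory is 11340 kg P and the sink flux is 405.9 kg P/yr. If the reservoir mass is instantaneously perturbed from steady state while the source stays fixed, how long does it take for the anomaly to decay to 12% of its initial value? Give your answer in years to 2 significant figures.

For a linear reservoir the anomaly decays as exp(−t/τ) with τ = M/F = 11340/405.9 = 27.94 yr.
exp(−t/τ) = 0.12 ⇒ t = −τ ln(0.12) = 27.94 × 2.120 = 59.24 yr.

59 yr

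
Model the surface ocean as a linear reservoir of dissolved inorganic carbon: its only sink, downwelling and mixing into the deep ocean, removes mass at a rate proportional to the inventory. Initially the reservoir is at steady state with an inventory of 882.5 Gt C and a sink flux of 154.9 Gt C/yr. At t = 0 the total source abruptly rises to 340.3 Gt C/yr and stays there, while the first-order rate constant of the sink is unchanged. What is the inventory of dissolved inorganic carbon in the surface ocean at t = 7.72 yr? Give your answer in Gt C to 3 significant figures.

1670 Gt C

τ = M₀/F₀ = 882.5/154.9 = 5.697 yr; rate constant k = 1/τ.
New steady state M_∞ = F₁/k = F₁·τ = 340.3 × 5.697 = 1938.8 Gt C.
M(t) = M_∞ + (M₀ − M_∞)·e^(−t/τ); t/τ = 7.72/5.697 = 1.355, so e^(−t/τ) = 0.2579.
M(t) = 1938.8 − 1056 × 0.2579 = 1666.3 Gt C.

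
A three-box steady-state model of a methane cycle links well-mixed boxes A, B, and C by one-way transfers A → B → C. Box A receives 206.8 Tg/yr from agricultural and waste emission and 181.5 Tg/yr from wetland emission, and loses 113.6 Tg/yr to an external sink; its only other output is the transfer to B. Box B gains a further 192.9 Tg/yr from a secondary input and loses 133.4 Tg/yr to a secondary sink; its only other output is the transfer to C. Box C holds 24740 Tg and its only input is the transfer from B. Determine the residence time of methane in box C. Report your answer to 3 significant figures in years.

Box A: F(A→B) = (206.8 + 181.5) − 113.6 = 274.70 Tg/yr.
Box B: F(B→C) = (274.70 + 192.9) − 133.4 = 334.20 Tg/yr.
Box C throughput = its input = 334.20 Tg/yr; τ = 24740 / 334.20 = 74.03 yr.

74.0 yr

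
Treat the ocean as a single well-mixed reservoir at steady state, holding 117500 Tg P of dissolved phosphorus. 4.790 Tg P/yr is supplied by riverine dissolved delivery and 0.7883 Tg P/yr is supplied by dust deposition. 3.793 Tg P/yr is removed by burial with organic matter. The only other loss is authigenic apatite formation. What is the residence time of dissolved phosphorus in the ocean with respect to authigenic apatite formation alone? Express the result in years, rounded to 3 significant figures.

At steady state ΣF_in = ΣF_out.
ΣF_in = 4.790 + 0.7883 = 5.5783 Tg P/yr.
Authigenic apatite formation flux = ΣF_in − (3.793) = 5.5783 − 3.793 = 1.785 Tg P/yr.
τ = M / F = 117500 / 1.785 = 65820 yr.

65800 yr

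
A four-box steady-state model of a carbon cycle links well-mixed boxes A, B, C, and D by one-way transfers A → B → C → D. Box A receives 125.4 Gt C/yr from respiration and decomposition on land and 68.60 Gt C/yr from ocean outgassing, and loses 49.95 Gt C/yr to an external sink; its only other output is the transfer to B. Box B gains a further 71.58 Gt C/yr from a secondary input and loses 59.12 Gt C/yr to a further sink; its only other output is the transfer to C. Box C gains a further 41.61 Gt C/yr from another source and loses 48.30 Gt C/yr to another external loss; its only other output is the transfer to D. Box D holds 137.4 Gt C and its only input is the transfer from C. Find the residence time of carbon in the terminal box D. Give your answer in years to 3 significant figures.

Box A: F(A→B) = (125.4 + 68.60) − 49.95 = 144.05 Gt C/yr.
Box B: F(B→C) = (144.05 + 71.58) − 59.12 = 156.51 Gt C/yr.
Box C: F(C→D) = (156.51 + 41.61) − 48.30 = 149.82 Gt C/yr.
Box D throughput = its input = 149.82 Gt C/yr; τ = 137.4 / 149.82 = 0.9171 yr.

0.917 yr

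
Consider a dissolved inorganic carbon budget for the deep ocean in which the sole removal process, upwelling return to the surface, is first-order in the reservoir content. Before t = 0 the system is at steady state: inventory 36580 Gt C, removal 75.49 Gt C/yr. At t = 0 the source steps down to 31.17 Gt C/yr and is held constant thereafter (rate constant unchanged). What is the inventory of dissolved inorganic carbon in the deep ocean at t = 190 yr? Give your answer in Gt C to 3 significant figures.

29600 Gt C

τ = M₀/F₀ = 36580/75.49 = 484.6 yr; rate constant k = 1/τ.
New steady state M_∞ = F₁/k = F₁·τ = 31.17 × 484.6 = 15104 Gt C.
M(t) = M_∞ + (M₀ − M_∞)·e^(−t/τ); t/τ = 190/484.6 = 0.3921, so e^(−t/τ) = 0.6756.
M(t) = 15104 + 21480 × 0.6756 = 29614 Gt C.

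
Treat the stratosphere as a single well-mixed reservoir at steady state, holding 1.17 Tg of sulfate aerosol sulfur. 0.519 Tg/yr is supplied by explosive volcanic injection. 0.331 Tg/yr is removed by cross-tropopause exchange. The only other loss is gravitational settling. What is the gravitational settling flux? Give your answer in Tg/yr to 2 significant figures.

0.19 Tg/yr

At steady state ΣF_in = ΣF_out.
ΣF_in = 0.51900 Tg/yr.
Gravitational settling flux = ΣF_in − (0.331) = 0.51900 − 0.3310 = 0.1880 Tg/yr.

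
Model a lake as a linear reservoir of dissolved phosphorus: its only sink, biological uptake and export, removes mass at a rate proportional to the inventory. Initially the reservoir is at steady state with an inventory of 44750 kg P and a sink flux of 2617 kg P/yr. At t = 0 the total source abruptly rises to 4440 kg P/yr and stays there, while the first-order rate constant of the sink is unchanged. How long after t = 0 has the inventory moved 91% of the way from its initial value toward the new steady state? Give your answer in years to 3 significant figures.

τ = M₀/F₀ = 44750/2617 = 17.10 yr.
The remaining gap fraction is e^(−t/τ); 91% covered ⇒ e^(−t/τ) = 0.0900.
t = −τ ln(0.0900) = 17.10 × 2.408 = 41.18 yr.

41.2 yr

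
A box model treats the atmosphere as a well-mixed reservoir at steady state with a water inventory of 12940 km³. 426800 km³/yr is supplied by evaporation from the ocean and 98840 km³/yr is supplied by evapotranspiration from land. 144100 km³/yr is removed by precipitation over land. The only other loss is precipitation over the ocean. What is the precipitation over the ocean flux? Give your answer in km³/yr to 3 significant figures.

382000 km³/yr

At steady state ΣF_in = ΣF_out.
ΣF_in = 426800 + 98840 = 525640 km³/yr.
Precipitation over the ocean flux = ΣF_in − (144100) = 525640 − 144100 = 381500 km³/yr.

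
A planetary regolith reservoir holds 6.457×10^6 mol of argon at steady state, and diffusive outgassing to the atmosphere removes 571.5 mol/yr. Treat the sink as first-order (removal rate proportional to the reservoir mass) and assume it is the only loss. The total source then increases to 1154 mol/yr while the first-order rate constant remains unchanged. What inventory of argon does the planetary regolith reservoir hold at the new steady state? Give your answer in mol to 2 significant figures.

Rate constant k = F/M = 571.5 / 6.457×10^6 = 8.851×10^-5 yr⁻¹.
At the new steady state, source = k·M_new ⇒ M_new = 1154 / 8.851×10^-5 = 1.304×10^7 mol.
(Equivalently M_new = M × F_new/F_old = 6.457×10^6 × 1154/571.5.)

1.3×10^7 mol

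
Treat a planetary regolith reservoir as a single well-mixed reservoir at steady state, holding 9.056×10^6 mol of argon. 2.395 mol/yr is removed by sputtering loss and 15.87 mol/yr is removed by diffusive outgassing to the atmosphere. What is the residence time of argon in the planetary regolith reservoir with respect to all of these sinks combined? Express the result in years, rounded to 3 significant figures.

496000 yr

Total removal flux = 2.395 + 15.87 = 18.265 mol/yr.
τ = M / ΣF_out = 9.056×10^6 / 18.265 = 495800 yr.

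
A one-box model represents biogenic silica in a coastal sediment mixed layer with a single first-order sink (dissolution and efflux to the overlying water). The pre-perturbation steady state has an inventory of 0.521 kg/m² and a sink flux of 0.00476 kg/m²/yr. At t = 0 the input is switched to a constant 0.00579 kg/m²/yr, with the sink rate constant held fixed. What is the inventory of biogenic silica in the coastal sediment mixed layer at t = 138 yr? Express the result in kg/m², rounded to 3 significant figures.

τ = M₀/F₀ = 0.521/0.00476 = 109.5 yr; rate constant k = 1/τ.
New steady state M_∞ = F₁/k = F₁·τ = 0.00579 × 109.5 = 0.63374 kg/m².
M(t) = M_∞ + (M₀ − M_∞)·e^(−t/τ); t/τ = 138/109.5 = 1.261, so e^(−t/τ) = 0.2834.
M(t) = 0.63374 − 0.1127 × 0.2834 = 0.60178 kg/m².

0.602 kg/m²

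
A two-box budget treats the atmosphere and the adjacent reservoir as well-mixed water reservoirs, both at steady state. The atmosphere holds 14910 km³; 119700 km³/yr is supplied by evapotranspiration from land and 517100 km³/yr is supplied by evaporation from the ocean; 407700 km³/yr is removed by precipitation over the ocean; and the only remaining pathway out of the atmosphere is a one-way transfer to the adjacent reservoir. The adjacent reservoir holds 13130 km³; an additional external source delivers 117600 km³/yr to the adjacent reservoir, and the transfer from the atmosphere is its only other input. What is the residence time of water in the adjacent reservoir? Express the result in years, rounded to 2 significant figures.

0.038 yr

Balance the atmosphere: ΣF_in = 119700 + 517100 = 636800 km³/yr.
Transfer to the adjacent reservoir = ΣF_in − (407700) = 229100 km³/yr.
Total input to the adjacent reservoir = 229100 + 117600 = 346700 km³/yr; at steady state this equals its total output.
τ = M / F = 13130 / 346700 = 0.03787 yr.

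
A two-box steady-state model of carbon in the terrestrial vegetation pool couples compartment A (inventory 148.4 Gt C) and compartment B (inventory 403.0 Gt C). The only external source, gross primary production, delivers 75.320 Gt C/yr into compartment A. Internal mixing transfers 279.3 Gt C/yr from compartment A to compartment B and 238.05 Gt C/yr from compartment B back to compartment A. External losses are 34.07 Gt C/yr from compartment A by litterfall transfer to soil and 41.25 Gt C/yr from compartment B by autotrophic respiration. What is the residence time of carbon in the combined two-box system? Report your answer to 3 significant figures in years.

7.32 yr

Treat the two boxes together as one reservoir: the mixing fluxes between them are internal recycling, so τ = ΣM / Σ(external losses).
M_total = 148.4 + 403.0 = 551.40 Gt C.
ΣF_external_out = 34.07 + 41.25 = 75.320 Gt C/yr.
τ = M_total / ΣF_ext = 551.40 / 75.320 = 7.321 yr.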